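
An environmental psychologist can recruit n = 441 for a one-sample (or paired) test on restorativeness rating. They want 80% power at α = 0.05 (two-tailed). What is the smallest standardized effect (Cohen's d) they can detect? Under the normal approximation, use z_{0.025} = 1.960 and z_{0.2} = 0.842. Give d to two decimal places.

For a single sample (or paired design) of n = 441: d_min = (z_{α/2} + z_β)/√n.
z-sum = 1.960 + 0.842 = 2.802.
d_min = 2.802 / √441 = 2.802 / 21.000 = 0.133.

d_min ≈ 0.13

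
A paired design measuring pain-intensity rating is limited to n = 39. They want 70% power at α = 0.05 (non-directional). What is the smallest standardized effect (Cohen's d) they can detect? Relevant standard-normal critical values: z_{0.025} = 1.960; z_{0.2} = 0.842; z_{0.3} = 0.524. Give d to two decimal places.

d_min ≈ 0.40

For a single sample (or paired design) of n = 39: d_min = (z_{α/2} + z_β)/√n.
z-sum = 1.960 + 0.524 = 2.484.
d_min = 2.484 / √39 = 2.484 / 6.245 = 0.398.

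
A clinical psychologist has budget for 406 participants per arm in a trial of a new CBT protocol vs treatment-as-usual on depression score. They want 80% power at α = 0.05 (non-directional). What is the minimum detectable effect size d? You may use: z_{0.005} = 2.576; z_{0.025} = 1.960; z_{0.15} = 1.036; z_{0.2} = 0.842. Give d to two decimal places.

d_min ≈ 0.20

For two independent groups of n = 406 each: d_min = (z_{α/2} + z_β)·√(2/n).
z-sum = 1.960 + 0.842 = 2.802.
d_min = 2.802 × √(2/406) = 2.802 × 0.0702 = 0.197.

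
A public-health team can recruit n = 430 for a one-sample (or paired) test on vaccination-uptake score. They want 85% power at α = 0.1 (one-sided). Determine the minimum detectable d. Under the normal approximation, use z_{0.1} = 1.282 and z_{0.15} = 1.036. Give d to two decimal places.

d_min ≈ 0.11

For a single sample (or paired design) of n = 430: d_min = (z_{α} + z_β)/√n.
z-sum = 1.282 + 1.036 = 2.318.
d_min = 2.318 / √430 = 2.318 / 20.736 = 0.112.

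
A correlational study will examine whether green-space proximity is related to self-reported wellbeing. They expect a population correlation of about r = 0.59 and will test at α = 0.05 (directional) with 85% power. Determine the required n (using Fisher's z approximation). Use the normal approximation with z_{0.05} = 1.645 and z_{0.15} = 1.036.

Fisher's z: C = ½·ln((1+r)/(1−r)) = ½·ln(3.8780) = 0.6777.
n = ((z_{α} + z_β)/C)² + 3.
(1.645 + 1.036) / 0.6777 = 2.681 / 0.6777 = 3.956.
n = 3.956² + 3 = 15.65 + 3 = 18.7.
Round up.

n = 19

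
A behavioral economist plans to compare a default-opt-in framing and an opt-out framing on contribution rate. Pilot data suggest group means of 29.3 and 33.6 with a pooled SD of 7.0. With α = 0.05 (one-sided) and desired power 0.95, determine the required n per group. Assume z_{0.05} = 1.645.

n = 58 per group

Cohen's d = |M₁ − M₂| / SD_pooled = |29.3 − 33.6| / 7.0 = 4.3 / 7.0 = 0.614.
For two independent groups with equal n: n = 2·((z_{α} + z_β) / d)².
z_{α} + z_β = 1.645 + 1.645 = 3.290.
n = 2 × (3.290 / 0.614)² = 2 × 5.358² = 2 × 28.71 = 57.4.
Round up to the next whole participant.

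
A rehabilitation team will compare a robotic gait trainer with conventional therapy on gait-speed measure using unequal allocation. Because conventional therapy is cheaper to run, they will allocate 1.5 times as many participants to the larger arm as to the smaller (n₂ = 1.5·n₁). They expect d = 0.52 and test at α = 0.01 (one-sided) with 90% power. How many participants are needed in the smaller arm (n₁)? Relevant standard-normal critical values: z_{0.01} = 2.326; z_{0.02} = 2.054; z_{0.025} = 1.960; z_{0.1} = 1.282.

With allocation ratio k = n₂/n₁ = 1.5, Var(x̄₁−x̄₂) = σ²(1/n₁ + 1/(k·n₁)) = σ²·(k+1)/(k·n₁).
So n₁ = (1 + 1/k)·((z_{α} + z_β)/d)² = 1.667 × (3.608/0.52)².
n₁ = 1.667 × 48.14 = 80.2.
Round up: n₁ = 81, giving n₂ = ⌈1.5 × 81⌉ = ⌈121.5⌉ = 122.

n₁ = 81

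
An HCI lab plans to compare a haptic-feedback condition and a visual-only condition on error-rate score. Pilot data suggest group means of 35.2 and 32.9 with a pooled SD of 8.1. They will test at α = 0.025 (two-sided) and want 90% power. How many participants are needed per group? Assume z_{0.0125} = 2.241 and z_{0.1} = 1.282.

Cohen's d = |M₁ − M₂| / SD_pooled = |35.2 − 32.9| / 8.1 = 2.3 / 8.1 = 0.284.
For two independent groups with equal n: n = 2·((z_{α/2} + z_β) / d)².
z_{α/2} + z_β = 2.241 + 1.282 = 3.523.
n = 2 × (3.523 / 0.284)² = 2 × 12.405² = 2 × 153.88 = 307.8.
Round up to the next whole participant.

n = 308 per group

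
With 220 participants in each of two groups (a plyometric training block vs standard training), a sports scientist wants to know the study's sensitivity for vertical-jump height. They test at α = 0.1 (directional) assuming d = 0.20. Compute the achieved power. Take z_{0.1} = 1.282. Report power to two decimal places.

power ≈ 0.79

For two equal groups, power = Φ(d·√(n/2) − z_{α}).
d·√(n/2) = 0.20 × √(220/2) = 0.20 × 10.488 = 2.098.
z_β = 2.098 − 1.282 = 0.816.
Power = Φ(0.816) = 0.793.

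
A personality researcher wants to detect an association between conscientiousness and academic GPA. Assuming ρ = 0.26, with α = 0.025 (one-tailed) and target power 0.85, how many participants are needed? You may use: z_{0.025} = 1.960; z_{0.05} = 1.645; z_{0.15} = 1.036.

n = 130

Fisher's z: C = ½·ln((1+r)/(1−r)) = ½·ln(1.7027) = 0.2661.
n = ((z_{α} + z_β)/C)² + 3.
(1.960 + 1.036) / 0.2661 = 2.996 / 0.2661 = 11.259.
n = 11.259² + 3 = 126.76 + 3 = 129.8.
Round up.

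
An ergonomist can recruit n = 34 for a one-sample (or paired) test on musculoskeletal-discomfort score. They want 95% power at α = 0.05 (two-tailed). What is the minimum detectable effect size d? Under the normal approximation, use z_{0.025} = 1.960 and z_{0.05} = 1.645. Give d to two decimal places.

For a single sample (or paired design) of n = 34: d_min = (z_{α/2} + z_β)/√n.
z-sum = 1.960 + 1.645 = 3.605.
d_min = 3.605 / √34 = 3.605 / 5.831 = 0.618.

d_min ≈ 0.62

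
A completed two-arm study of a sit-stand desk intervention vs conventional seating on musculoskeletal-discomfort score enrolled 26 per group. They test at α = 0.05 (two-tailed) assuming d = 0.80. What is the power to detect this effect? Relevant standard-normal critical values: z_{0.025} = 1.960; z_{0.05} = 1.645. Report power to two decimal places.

power ≈ 0.82

For two equal groups, power = Φ(d·√(n/2) − z_{α/2}).
d·√(n/2) = 0.80 × √(26/2) = 0.80 × 3.606 = 2.884.
z_β = 2.884 − 1.960 = 0.924.
Power = Φ(0.924) = 0.822.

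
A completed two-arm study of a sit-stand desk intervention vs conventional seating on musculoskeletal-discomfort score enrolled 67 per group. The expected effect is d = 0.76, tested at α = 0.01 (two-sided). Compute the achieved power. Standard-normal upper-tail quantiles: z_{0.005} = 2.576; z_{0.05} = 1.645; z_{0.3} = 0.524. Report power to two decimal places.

power ≈ 0.97

For two equal groups, power = Φ(d·√(n/2) − z_{α/2}).
d·√(n/2) = 0.76 × √(67/2) = 0.76 × 5.788 = 4.399.
z_β = 4.399 − 2.576 = 1.823.
Power = Φ(1.823) = 0.966.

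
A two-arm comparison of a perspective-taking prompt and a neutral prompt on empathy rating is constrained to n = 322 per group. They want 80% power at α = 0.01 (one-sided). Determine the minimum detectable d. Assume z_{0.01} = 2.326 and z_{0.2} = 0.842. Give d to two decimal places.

d_min ≈ 0.25

For two independent groups of n = 322 each: d_min = (z_{α} + z_β)·√(2/n).
z-sum = 2.326 + 0.842 = 3.168.
d_min = 3.168 × √(2/322) = 3.168 × 0.0788 = 0.250.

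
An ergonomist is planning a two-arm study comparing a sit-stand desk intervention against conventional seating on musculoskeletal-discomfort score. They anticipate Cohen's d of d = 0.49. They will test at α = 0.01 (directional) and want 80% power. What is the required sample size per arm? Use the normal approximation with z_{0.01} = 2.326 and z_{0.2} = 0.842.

n = 84 per group

For two independent groups with equal n: n = 2·((z_{α} + z_β) / d)².
z_{α} + z_β = 2.326 + 0.842 = 3.168.
n = 2 × (3.168 / 0.49)² = 2 × 6.465² = 2 × 41.80 = 83.6.
Round up to the next whole participant.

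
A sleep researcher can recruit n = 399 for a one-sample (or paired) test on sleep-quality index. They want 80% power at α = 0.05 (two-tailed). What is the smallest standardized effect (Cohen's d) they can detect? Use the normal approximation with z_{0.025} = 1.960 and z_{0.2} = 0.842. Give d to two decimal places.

For a single sample (or paired design) of n = 399: d_min = (z_{α/2} + z_β)/√n.
z-sum = 1.960 + 0.842 = 2.802.
d_min = 2.802 / √399 = 2.802 / 19.975 = 0.140.

d_min ≈ 0.14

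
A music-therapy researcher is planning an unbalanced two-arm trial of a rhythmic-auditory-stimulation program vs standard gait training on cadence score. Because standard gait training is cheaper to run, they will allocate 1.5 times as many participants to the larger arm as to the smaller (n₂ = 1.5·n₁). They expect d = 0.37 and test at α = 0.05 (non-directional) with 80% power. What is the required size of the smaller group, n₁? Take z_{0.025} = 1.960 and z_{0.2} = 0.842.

n₁ = 96

With allocation ratio k = n₂/n₁ = 1.5, Var(x̄₁−x̄₂) = σ²(1/n₁ + 1/(k·n₁)) = σ²·(k+1)/(k·n₁).
So n₁ = (1 + 1/k)·((z_{α/2} + z_β)/d)² = 1.667 × (2.802/0.37)².
n₁ = 1.667 × 57.35 = 95.6.
Round up: n₁ = 96, giving n₂ = 1.5 × 96 = 144.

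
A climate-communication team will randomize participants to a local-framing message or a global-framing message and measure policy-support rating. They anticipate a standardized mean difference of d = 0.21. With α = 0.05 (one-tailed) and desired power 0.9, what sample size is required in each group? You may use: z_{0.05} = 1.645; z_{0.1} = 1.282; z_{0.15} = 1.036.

For two independent groups with equal n: n = 2·((z_{α} + z_β) / d)².
z_{α} + z_β = 1.645 + 1.282 = 2.927.
n = 2 × (2.927 / 0.21)² = 2 × 13.938² = 2 × 194.27 = 388.5.
Round up to the next whole participant.

n = 389 per group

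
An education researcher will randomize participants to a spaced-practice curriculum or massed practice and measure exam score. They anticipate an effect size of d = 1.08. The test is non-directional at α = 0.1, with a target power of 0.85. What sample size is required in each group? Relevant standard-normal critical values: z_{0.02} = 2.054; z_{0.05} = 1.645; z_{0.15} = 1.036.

For two independent groups with equal n: n = 2·((z_{α/2} + z_β) / d)².
z_{α/2} + z_β = 1.645 + 1.036 = 2.681.
n = 2 × (2.681 / 1.08)² = 2 × 2.482² = 2 × 6.16 = 12.3.
Round up to the next whole participant.

n = 13 per group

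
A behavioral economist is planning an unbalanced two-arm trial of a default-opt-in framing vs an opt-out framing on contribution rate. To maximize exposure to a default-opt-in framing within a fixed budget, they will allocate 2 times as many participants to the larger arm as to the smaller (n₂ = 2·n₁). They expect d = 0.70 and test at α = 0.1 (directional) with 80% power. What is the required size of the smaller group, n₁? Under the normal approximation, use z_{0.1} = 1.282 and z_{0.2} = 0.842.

With allocation ratio k = n₂/n₁ = 2, Var(x̄₁−x̄₂) = σ²(1/n₁ + 1/(k·n₁)) = σ²·(k+1)/(k·n₁).
So n₁ = (1 + 1/k)·((z_{α} + z_β)/d)² = 1.500 × (2.124/0.70)².
n₁ = 1.500 × 9.21 = 13.8.
Round up: n₁ = 14, giving n₂ = 2 × 14 = 28.

n₁ = 14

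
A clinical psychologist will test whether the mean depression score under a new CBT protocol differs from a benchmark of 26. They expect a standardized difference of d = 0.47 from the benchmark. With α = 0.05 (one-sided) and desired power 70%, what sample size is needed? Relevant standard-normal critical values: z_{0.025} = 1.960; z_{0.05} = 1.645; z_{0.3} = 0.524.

n = 22

For a one-sample test: n = ((z_{α} + z_β) / d)².
z_{α} + z_β = 1.645 + 0.524 = 2.169.
n = (2.169 / 0.47)² = 4.615² = 21.30.
Round up.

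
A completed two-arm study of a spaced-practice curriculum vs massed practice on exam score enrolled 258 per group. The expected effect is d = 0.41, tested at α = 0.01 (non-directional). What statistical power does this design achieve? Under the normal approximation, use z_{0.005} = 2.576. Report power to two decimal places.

For two equal groups, power = Φ(d·√(n/2) − z_{α/2}).
d·√(n/2) = 0.41 × √(258/2) = 0.41 × 11.358 = 4.657.
z_β = 4.657 − 2.576 = 2.081.
Power = Φ(2.081) = 0.981.

power ≈ 0.98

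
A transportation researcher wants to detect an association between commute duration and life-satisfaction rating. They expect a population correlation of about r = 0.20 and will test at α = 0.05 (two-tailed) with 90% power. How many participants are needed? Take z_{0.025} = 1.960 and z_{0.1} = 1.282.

n = 259

Fisher's z: C = ½·ln((1+r)/(1−r)) = ½·ln(1.5000) = 0.2027.
n = ((z_{α/2} + z_β)/C)² + 3.
(1.960 + 1.282) / 0.2027 = 3.242 / 0.2027 = 15.994.
n = 15.994² + 3 = 255.81 + 3 = 258.8.
Round up.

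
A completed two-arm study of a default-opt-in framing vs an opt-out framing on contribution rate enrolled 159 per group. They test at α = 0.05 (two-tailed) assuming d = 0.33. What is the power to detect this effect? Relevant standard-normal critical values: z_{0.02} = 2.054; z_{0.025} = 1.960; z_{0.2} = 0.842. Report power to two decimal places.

For two equal groups, power = Φ(d·√(n/2) − z_{α/2}).
d·√(n/2) = 0.33 × √(159/2) = 0.33 × 8.916 = 2.942.
z_β = 2.942 − 1.960 = 0.982.
Power = Φ(0.982) = 0.837.

power ≈ 0.84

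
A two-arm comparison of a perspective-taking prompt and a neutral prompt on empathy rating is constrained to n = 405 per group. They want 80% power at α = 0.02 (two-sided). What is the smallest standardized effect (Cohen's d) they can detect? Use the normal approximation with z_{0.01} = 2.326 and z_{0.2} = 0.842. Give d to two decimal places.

d_min ≈ 0.22

For two independent groups of n = 405 each: d_min = (z_{α/2} + z_β)·√(2/n).
z-sum = 2.326 + 0.842 = 3.168.
d_min = 3.168 × √(2/405) = 3.168 × 0.0703 = 0.223.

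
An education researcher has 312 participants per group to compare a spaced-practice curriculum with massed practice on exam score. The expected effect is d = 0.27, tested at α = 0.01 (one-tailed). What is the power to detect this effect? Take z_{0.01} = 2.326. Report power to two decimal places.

power ≈ 0.85

For two equal groups, power = Φ(d·√(n/2) − z_{α}).
d·√(n/2) = 0.27 × √(312/2) = 0.27 × 12.490 = 3.372.
z_β = 3.372 − 2.326 = 1.046.
Power = Φ(1.046) = 0.852.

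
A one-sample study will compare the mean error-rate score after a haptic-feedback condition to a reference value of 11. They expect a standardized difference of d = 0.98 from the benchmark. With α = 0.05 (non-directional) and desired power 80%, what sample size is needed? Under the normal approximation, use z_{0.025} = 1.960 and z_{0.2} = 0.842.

For a one-sample test: n = ((z_{α/2} + z_β) / d)².
z_{α/2} + z_β = 1.960 + 0.842 = 2.802.
n = (2.802 / 0.98)² = 2.859² = 8.17.
Round up.

n = 9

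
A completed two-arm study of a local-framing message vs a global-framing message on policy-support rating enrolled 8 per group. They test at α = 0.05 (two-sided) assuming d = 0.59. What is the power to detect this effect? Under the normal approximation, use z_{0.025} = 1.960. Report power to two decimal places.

power ≈ 0.22

For two equal groups, power = Φ(d·√(n/2) − z_{α/2}).
d·√(n/2) = 0.59 × √(8/2) = 0.59 × 2.000 = 1.180.
z_β = 1.180 − 1.960 = -0.780.
Power = Φ(-0.780) = 0.218.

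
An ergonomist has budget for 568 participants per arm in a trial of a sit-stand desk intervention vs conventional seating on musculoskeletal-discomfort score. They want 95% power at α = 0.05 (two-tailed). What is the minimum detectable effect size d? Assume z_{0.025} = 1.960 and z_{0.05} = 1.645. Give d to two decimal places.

For two independent groups of n = 568 each: d_min = (z_{α/2} + z_β)·√(2/n).
z-sum = 1.960 + 1.645 = 3.605.
d_min = 3.605 × √(2/568) = 3.605 × 0.0593 = 0.214.

d_min ≈ 0.21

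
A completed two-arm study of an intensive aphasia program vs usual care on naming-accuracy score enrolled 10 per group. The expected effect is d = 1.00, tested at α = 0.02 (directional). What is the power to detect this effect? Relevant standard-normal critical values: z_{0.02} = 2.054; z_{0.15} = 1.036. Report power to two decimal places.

power ≈ 0.57

For two equal groups, power = Φ(d·√(n/2) − z_{α}).
d·√(n/2) = 1.00 × √(10/2) = 1.00 × 2.236 = 2.236.
z_β = 2.236 − 2.054 = 0.182.
Power = Φ(0.182) = 0.572.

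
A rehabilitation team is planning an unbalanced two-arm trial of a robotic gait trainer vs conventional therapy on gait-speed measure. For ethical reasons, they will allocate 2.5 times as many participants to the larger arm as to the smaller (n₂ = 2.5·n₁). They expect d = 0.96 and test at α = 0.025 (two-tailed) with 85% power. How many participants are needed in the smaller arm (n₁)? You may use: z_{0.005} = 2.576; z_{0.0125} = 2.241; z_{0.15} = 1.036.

n₁ = 17

With allocation ratio k = n₂/n₁ = 2.5, Var(x̄₁−x̄₂) = σ²(1/n₁ + 1/(k·n₁)) = σ²·(k+1)/(k·n₁).
So n₁ = (1 + 1/k)·((z_{α/2} + z_β)/d)² = 1.400 × (3.277/0.96)².
n₁ = 1.400 × 11.65 = 16.3.
Round up: n₁ = 17, giving n₂ = ⌈2.5 × 17⌉ = ⌈42.5⌉ = 43.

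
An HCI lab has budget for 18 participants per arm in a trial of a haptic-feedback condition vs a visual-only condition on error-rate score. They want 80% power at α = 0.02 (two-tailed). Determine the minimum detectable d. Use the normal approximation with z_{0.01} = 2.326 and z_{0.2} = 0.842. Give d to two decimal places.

For two independent groups of n = 18 each: d_min = (z_{α/2} + z_β)·√(2/n).
z-sum = 2.326 + 0.842 = 3.168.
d_min = 3.168 × √(2/18) = 3.168 × 0.3333 = 1.056.

d_min ≈ 1.06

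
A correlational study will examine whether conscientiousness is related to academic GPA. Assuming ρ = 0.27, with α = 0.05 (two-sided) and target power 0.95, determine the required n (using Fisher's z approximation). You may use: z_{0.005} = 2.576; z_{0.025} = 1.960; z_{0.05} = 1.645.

Fisher's z: C = ½·ln((1+r)/(1−r)) = ½·ln(1.7397) = 0.2769.
n = ((z_{α/2} + z_β)/C)² + 3.
(1.960 + 1.645) / 0.2769 = 3.605 / 0.2769 = 13.019.
n = 13.019² + 3 = 169.50 + 3 = 172.5.
Round up.

n = 173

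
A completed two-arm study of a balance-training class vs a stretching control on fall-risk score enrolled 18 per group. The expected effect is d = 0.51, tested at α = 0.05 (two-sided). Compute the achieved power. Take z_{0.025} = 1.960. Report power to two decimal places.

power ≈ 0.33

For two equal groups, power = Φ(d·√(n/2) − z_{α/2}).
d·√(n/2) = 0.51 × √(18/2) = 0.51 × 3.000 = 1.530.
z_β = 1.530 − 1.960 = -0.430.
Power = Φ(-0.430) = 0.334.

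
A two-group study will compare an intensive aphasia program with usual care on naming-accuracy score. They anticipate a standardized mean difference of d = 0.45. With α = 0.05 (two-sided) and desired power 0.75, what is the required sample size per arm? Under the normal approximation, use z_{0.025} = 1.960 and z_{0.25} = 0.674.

n = 69 per group

For two independent groups with equal n: n = 2·((z_{α/2} + z_β) / d)².
z_{α/2} + z_β = 1.960 + 0.674 = 2.634.
n = 2 × (2.634 / 0.45)² = 2 × 5.853² = 2 × 34.26 = 68.5.
Round up to the next whole participant.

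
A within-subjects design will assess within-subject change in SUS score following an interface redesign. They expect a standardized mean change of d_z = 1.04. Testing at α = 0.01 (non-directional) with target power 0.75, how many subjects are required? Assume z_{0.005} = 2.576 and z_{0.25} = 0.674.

For a paired (one-sample on differences) test: n = ((z_{α/2} + z_β) / d)².
z_{α/2} + z_β = 2.576 + 0.674 = 3.250.
n = (3.250 / 1.04)² = 3.125² = 9.77.
Round up.

n = 10 pairs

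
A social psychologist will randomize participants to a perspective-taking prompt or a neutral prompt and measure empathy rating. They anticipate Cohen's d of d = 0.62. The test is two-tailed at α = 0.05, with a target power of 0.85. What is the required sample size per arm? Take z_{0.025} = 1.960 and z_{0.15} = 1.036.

For two independent groups with equal n: n = 2·((z_{α/2} + z_β) / d)².
z_{α/2} + z_β = 1.960 + 1.036 = 2.996.
n = 2 × (2.996 / 0.62)² = 2 × 4.832² = 2 × 23.35 = 46.7.
Round up to the next whole participant.

n = 47 per group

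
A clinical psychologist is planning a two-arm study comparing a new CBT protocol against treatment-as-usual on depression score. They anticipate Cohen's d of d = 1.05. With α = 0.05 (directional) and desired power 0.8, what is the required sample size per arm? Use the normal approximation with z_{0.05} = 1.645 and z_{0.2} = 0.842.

For two independent groups with equal n: n = 2·((z_{α} + z_β) / d)².
z_{α} + z_β = 1.645 + 0.842 = 2.487.
n = 2 × (2.487 / 1.05)² = 2 × 2.369² = 2 × 5.61 = 11.2.
Round up to the next whole participant.

n = 12 per group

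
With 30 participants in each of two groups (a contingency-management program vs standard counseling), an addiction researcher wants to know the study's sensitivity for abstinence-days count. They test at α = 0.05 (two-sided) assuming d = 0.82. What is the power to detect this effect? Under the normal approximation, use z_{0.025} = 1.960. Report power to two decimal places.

power ≈ 0.89

For two equal groups, power = Φ(d·√(n/2) − z_{α/2}).
d·√(n/2) = 0.82 × √(30/2) = 0.82 × 3.873 = 3.176.
z_β = 3.176 − 1.960 = 1.216.
Power = Φ(1.216) = 0.888.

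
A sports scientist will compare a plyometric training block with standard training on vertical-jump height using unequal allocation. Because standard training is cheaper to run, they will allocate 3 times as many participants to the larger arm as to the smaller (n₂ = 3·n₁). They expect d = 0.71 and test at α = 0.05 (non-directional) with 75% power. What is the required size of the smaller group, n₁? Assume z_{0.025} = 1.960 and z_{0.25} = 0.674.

With allocation ratio k = n₂/n₁ = 3, Var(x̄₁−x̄₂) = σ²(1/n₁ + 1/(k·n₁)) = σ²·(k+1)/(k·n₁).
So n₁ = (1 + 1/k)·((z_{α/2} + z_β)/d)² = 1.333 × (2.634/0.71)².
n₁ = 1.333 × 13.76 = 18.4.
Round up: n₁ = 19, giving n₂ = 3 × 19 = 57.

n₁ = 19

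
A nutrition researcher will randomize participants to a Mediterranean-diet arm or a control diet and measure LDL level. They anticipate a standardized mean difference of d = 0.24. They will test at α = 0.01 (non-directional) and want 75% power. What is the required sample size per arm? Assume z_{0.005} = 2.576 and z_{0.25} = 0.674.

n = 367 per group

For two independent groups with equal n: n = 2·((z_{α/2} + z_β) / d)².
z_{α/2} + z_β = 2.576 + 0.674 = 3.250.
n = 2 × (3.250 / 0.24)² = 2 × 13.542² = 2 × 183.38 = 366.8.
Round up to the next whole participant.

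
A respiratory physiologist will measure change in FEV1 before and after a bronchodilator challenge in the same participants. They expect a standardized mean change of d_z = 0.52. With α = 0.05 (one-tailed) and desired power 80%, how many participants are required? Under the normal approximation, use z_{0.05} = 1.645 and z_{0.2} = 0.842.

For a paired (one-sample on differences) test: n = ((z_{α} + z_β) / d)².
z_{α} + z_β = 1.645 + 0.842 = 2.487.
n = (2.487 / 0.52)² = 4.783² = 22.87.
Round up.

n = 23 pairs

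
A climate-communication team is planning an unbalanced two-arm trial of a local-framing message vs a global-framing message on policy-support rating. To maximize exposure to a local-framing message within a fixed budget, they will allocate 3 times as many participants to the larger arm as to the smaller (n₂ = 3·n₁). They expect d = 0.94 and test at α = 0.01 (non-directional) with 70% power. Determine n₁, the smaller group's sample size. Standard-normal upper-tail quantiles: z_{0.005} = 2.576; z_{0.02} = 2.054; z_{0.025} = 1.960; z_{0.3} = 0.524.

n₁ = 15

With allocation ratio k = n₂/n₁ = 3, Var(x̄₁−x̄₂) = σ²(1/n₁ + 1/(k·n₁)) = σ²·(k+1)/(k·n₁).
So n₁ = (1 + 1/k)·((z_{α/2} + z_β)/d)² = 1.333 × (3.100/0.94)².
n₁ = 1.333 × 10.88 = 14.5.
Round up: n₁ = 15, giving n₂ = 3 × 15 = 45.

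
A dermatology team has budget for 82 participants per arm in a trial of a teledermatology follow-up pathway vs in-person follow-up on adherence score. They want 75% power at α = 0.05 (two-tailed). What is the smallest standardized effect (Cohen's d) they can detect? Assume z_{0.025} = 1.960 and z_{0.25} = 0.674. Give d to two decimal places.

d_min ≈ 0.41

For two independent groups of n = 82 each: d_min = (z_{α/2} + z_β)·√(2/n).
z-sum = 1.960 + 0.674 = 2.634.
d_min = 2.634 × √(2/82) = 2.634 × 0.1562 = 0.411.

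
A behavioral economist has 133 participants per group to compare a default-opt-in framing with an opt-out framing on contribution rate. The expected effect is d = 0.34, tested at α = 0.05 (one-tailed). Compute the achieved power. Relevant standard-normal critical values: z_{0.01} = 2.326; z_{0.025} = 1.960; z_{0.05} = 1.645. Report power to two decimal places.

power ≈ 0.87

For two equal groups, power = Φ(d·√(n/2) − z_{α}).
d·√(n/2) = 0.34 × √(133/2) = 0.34 × 8.155 = 2.773.
z_β = 2.773 − 1.645 = 1.128.
Power = Φ(1.128) = 0.870.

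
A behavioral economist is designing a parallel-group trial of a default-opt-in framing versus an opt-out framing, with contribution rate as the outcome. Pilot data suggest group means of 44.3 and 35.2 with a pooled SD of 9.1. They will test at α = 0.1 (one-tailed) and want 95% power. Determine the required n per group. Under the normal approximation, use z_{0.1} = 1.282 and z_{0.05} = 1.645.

n = 18 per group

Cohen's d = |M₁ − M₂| / SD_pooled = |44.3 − 35.2| / 9.1 = 9.1 / 9.1 = 1.000.
For two independent groups with equal n: n = 2·((z_{α} + z_β) / d)².
z_{α} + z_β = 1.282 + 1.645 = 2.927.
n = 2 × (2.927 / 1.000)² = 2 × 2.927² = 2 × 8.57 = 17.1.
Round up to the next whole participant.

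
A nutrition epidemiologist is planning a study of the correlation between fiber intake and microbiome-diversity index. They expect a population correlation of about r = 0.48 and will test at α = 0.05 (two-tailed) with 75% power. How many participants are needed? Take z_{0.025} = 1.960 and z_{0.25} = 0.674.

n = 29

Fisher's z: C = ½·ln((1+r)/(1−r)) = ½·ln(2.8462) = 0.5230.
n = ((z_{α/2} + z_β)/C)² + 3.
(1.960 + 0.674) / 0.5230 = 2.634 / 0.5230 = 5.036.
n = 5.036² + 3 = 25.36 + 3 = 28.4.
Round up.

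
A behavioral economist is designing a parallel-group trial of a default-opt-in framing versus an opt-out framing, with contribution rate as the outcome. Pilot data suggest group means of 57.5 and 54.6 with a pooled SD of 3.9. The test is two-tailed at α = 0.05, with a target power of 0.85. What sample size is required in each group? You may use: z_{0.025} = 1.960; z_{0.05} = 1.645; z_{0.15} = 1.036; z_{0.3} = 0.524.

Cohen's d = |M₁ − M₂| / SD_pooled = |57.5 − 54.6| / 3.9 = 2.9 / 3.9 = 0.744.
For two independent groups with equal n: n = 2·((z_{α/2} + z_β) / d)².
z_{α/2} + z_β = 1.960 + 1.036 = 2.996.
n = 2 × (2.996 / 0.744)² = 2 × 4.027² = 2 × 16.22 = 32.4.
Round up to the next whole participant.

n = 33 per group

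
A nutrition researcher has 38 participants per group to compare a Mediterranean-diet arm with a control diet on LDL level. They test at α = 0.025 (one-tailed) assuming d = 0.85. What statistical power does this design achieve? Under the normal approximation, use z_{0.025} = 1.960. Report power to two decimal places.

For two equal groups, power = Φ(d·√(n/2) − z_{α}).
d·√(n/2) = 0.85 × √(38/2) = 0.85 × 4.359 = 3.705.
z_β = 3.705 − 1.960 = 1.745.
Power = Φ(1.745) = 0.960.

power ≈ 0.96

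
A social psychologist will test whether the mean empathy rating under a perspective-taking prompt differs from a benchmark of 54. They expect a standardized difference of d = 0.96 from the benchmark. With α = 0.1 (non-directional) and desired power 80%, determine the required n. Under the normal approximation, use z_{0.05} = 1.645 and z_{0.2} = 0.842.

n = 7

For a one-sample test: n = ((z_{α/2} + z_β) / d)².
z_{α/2} + z_β = 1.645 + 0.842 = 2.487.
n = (2.487 / 0.96)² = 2.591² = 6.71.
Round up.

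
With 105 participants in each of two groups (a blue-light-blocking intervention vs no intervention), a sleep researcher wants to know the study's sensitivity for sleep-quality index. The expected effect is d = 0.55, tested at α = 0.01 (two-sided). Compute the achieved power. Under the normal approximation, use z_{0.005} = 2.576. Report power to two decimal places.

power ≈ 0.92

For two equal groups, power = Φ(d·√(n/2) − z_{α/2}).
d·√(n/2) = 0.55 × √(105/2) = 0.55 × 7.246 = 3.985.
z_β = 3.985 − 2.576 = 1.409.
Power = Φ(1.409) = 0.921.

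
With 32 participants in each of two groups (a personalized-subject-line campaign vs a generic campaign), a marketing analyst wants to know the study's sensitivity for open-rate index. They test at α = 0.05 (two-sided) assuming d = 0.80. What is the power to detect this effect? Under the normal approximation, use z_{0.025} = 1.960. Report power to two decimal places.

power ≈ 0.89

For two equal groups, power = Φ(d·√(n/2) − z_{α/2}).
d·√(n/2) = 0.80 × √(32/2) = 0.80 × 4.000 = 3.200.
z_β = 3.200 − 1.960 = 1.240.
Power = Φ(1.240) = 0.893.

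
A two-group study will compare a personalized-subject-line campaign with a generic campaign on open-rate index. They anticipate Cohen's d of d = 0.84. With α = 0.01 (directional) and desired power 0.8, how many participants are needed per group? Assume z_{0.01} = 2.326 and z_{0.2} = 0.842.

n = 29 per group

For two independent groups with equal n: n = 2·((z_{α} + z_β) / d)².
z_{α} + z_β = 2.326 + 0.842 = 3.168.
n = 2 × (3.168 / 0.84)² = 2 × 3.771² = 2 × 14.22 = 28.4.
Round up to the next whole participant.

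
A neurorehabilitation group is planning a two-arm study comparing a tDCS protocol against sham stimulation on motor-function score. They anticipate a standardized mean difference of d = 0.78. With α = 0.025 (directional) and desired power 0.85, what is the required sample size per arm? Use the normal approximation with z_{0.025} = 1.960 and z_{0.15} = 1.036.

For two independent groups with equal n: n = 2·((z_{α} + z_β) / d)².
z_{α} + z_β = 1.960 + 1.036 = 2.996.
n = 2 × (2.996 / 0.78)² = 2 × 3.841² = 2 × 14.75 = 29.5.
Round up to the next whole participant.

n = 30 per group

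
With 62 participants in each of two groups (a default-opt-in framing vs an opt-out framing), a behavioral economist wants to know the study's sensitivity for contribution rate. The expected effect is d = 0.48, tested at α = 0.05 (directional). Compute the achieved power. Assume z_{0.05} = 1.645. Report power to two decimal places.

power ≈ 0.85

For two equal groups, power = Φ(d·√(n/2) − z_{α}).
d·√(n/2) = 0.48 × √(62/2) = 0.48 × 5.568 = 2.673.
z_β = 2.673 − 1.645 = 1.028.
Power = Φ(1.028) = 0.848.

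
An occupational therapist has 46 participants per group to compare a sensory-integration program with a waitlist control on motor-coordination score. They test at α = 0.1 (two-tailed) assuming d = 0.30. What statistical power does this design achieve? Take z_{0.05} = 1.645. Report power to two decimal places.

For two equal groups, power = Φ(d·√(n/2) − z_{α/2}).
d·√(n/2) = 0.30 × √(46/2) = 0.30 × 4.796 = 1.439.
z_β = 1.439 − 1.645 = -0.206.
Power = Φ(-0.206) = 0.418.

power ≈ 0.42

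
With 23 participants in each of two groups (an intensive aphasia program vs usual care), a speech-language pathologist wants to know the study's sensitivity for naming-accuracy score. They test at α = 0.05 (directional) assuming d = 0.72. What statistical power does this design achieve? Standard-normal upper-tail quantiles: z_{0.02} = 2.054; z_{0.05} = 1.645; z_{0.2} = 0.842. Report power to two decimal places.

For two equal groups, power = Φ(d·√(n/2) − z_{α}).
d·√(n/2) = 0.72 × √(23/2) = 0.72 × 3.391 = 2.442.
z_β = 2.442 − 1.645 = 0.797.
Power = Φ(0.797) = 0.787.

power ≈ 0.79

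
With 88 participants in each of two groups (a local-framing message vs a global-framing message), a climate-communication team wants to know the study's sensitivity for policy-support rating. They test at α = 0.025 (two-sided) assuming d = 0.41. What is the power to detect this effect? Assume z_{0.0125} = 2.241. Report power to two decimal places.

power ≈ 0.68

For two equal groups, power = Φ(d·√(n/2) − z_{α/2}).
d·√(n/2) = 0.41 × √(88/2) = 0.41 × 6.633 = 2.720.
z_β = 2.720 − 2.241 = 0.479.
Power = Φ(0.479) = 0.684.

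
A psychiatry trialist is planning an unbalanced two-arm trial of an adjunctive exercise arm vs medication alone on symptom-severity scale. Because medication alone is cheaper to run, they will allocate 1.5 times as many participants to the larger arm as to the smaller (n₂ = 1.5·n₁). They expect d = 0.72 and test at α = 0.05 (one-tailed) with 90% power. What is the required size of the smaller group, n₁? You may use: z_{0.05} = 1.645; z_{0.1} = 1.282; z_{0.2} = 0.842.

n₁ = 28

With allocation ratio k = n₂/n₁ = 1.5, Var(x̄₁−x̄₂) = σ²(1/n₁ + 1/(k·n₁)) = σ²·(k+1)/(k·n₁).
So n₁ = (1 + 1/k)·((z_{α} + z_β)/d)² = 1.667 × (2.927/0.72)².
n₁ = 1.667 × 16.53 = 27.5.
Round up: n₁ = 28, giving n₂ = 1.5 × 28 = 42.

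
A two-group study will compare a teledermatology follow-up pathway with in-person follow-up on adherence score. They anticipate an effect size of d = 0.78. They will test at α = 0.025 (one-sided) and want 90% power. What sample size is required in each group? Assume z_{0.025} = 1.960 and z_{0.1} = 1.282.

For two independent groups with equal n: n = 2·((z_{α} + z_β) / d)².
z_{α} + z_β = 1.960 + 1.282 = 3.242.
n = 2 × (3.242 / 0.78)² = 2 × 4.156² = 2 × 17.28 = 34.6.
Round up to the next whole participant.

n = 35 per group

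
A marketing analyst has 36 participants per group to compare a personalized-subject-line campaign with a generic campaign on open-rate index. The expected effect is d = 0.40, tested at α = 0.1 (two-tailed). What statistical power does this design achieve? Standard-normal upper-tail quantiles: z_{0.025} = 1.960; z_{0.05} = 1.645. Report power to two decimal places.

power ≈ 0.52

For two equal groups, power = Φ(d·√(n/2) − z_{α/2}).
d·√(n/2) = 0.40 × √(36/2) = 0.40 × 4.243 = 1.697.
z_β = 1.697 − 1.645 = 0.052.
Power = Φ(0.052) = 0.521.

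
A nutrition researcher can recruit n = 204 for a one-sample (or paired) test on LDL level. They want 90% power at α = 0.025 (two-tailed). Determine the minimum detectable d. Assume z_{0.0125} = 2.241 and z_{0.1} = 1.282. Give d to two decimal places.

d_min ≈ 0.25

For a single sample (or paired design) of n = 204: d_min = (z_{α/2} + z_β)/√n.
z-sum = 2.241 + 1.282 = 3.523.
d_min = 3.523 / √204 = 3.523 / 14.283 = 0.247.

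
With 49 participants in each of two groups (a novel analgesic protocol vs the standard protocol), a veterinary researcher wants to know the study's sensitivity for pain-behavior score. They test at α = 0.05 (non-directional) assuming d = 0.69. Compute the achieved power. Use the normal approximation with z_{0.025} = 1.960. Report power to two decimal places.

power ≈ 0.93

For two equal groups, power = Φ(d·√(n/2) − z_{α/2}).
d·√(n/2) = 0.69 × √(49/2) = 0.69 × 4.950 = 3.415.
z_β = 3.415 − 1.960 = 1.455.
Power = Φ(1.455) = 0.927.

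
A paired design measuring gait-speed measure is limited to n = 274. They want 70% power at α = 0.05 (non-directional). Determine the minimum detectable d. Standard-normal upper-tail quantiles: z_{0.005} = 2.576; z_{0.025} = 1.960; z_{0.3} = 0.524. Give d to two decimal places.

For a single sample (or paired design) of n = 274: d_min = (z_{α/2} + z_β)/√n.
z-sum = 1.960 + 0.524 = 2.484.
d_min = 2.484 / √274 = 2.484 / 16.553 = 0.150.

d_min ≈ 0.15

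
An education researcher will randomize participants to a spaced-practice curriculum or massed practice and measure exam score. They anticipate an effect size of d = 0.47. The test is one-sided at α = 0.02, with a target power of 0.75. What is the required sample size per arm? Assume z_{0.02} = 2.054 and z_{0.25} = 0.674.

For two independent groups with equal n: n = 2·((z_{α} + z_β) / d)².
z_{α} + z_β = 2.054 + 0.674 = 2.728.
n = 2 × (2.728 / 0.47)² = 2 × 5.804² = 2 × 33.69 = 67.4.
Round up to the next whole participant.

n = 68 per group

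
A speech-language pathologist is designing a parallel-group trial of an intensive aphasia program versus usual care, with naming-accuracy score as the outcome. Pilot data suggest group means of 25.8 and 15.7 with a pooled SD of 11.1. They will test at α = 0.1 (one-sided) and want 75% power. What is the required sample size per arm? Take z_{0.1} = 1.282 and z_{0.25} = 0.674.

n = 10 per group

Cohen's d = |M₁ − M₂| / SD_pooled = |25.8 − 15.7| / 11.1 = 10.1 / 11.1 = 0.910.
For two independent groups with equal n: n = 2·((z_{α} + z_β) / d)².
z_{α} + z_β = 1.282 + 0.674 = 1.956.
n = 2 × (1.956 / 0.910)² = 2 × 2.149² = 2 × 4.62 = 9.2.
Round up to the next whole participant.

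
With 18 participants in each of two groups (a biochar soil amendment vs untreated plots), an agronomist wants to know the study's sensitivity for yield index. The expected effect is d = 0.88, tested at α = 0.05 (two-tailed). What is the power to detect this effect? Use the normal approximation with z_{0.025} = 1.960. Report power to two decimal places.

power ≈ 0.75

For two equal groups, power = Φ(d·√(n/2) − z_{α/2}).
d·√(n/2) = 0.88 × √(18/2) = 0.88 × 3.000 = 2.640.
z_β = 2.640 − 1.960 = 0.680.
Power = Φ(0.680) = 0.752.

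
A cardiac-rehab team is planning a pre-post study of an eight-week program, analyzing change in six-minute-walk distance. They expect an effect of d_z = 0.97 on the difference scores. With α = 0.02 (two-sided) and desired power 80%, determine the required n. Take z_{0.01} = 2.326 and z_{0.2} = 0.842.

For a paired (one-sample on differences) test: n = ((z_{α/2} + z_β) / d)².
z_{α/2} + z_β = 2.326 + 0.842 = 3.168.
n = (3.168 / 0.97)² = 3.266² = 10.67.
Round up.

n = 11 pairs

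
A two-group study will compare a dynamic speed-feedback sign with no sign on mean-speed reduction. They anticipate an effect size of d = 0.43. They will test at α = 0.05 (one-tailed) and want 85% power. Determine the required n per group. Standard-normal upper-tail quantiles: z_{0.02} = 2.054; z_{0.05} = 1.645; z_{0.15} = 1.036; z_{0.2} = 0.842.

For two independent groups with equal n: n = 2·((z_{α} + z_β) / d)².
z_{α} + z_β = 1.645 + 1.036 = 2.681.
n = 2 × (2.681 / 0.43)² = 2 × 6.235² = 2 × 38.87 = 77.7.
Round up to the next whole participant.

n = 78 per group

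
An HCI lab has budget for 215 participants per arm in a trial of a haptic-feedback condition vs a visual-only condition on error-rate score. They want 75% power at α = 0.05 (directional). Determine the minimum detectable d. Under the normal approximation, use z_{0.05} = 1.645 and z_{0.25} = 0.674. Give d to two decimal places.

d_min ≈ 0.22

For two independent groups of n = 215 each: d_min = (z_{α} + z_β)·√(2/n).
z-sum = 1.645 + 0.674 = 2.319.
d_min = 2.319 × √(2/215) = 2.319 × 0.0964 = 0.224.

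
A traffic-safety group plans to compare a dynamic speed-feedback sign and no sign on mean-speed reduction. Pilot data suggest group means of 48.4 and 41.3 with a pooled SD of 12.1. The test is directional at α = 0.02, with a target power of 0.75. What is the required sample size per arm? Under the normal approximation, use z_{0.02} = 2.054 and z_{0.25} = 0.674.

n = 44 per group

Cohen's d = |M₁ − M₂| / SD_pooled = |48.4 − 41.3| / 12.1 = 7.1 / 12.1 = 0.587.
For two independent groups with equal n: n = 2·((z_{α} + z_β) / d)².
z_{α} + z_β = 2.054 + 0.674 = 2.728.
n = 2 × (2.728 / 0.587)² = 2 × 4.647² = 2 × 21.60 = 43.2.
Round up to the next whole participant.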